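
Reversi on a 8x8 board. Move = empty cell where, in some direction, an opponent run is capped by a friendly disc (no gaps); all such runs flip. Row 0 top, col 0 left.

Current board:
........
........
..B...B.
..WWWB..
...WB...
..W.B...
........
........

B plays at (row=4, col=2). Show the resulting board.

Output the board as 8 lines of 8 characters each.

Answer: ........
........
..B...B.
..BWWB..
..BBB...
..W.B...
........
........

Derivation:
Place B at (4,2); scan 8 dirs for brackets.
Dir NW: first cell '.' (not opp) -> no flip
Dir N: opp run (3,2) capped by B -> flip
Dir NE: opp run (3,3), next='.' -> no flip
Dir W: first cell '.' (not opp) -> no flip
Dir E: opp run (4,3) capped by B -> flip
Dir SW: first cell '.' (not opp) -> no flip
Dir S: opp run (5,2), next='.' -> no flip
Dir SE: first cell '.' (not opp) -> no flip
All flips: (3,2) (4,3)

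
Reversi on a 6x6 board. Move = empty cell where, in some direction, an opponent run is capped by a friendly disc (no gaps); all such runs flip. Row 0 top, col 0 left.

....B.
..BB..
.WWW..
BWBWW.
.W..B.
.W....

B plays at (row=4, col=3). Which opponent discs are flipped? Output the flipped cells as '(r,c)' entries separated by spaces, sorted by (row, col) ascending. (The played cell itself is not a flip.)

Answer: (2,3) (3,3)

Derivation:
Dir NW: first cell 'B' (not opp) -> no flip
Dir N: opp run (3,3) (2,3) capped by B -> flip
Dir NE: opp run (3,4), next='.' -> no flip
Dir W: first cell '.' (not opp) -> no flip
Dir E: first cell 'B' (not opp) -> no flip
Dir SW: first cell '.' (not opp) -> no flip
Dir S: first cell '.' (not opp) -> no flip
Dir SE: first cell '.' (not opp) -> no flip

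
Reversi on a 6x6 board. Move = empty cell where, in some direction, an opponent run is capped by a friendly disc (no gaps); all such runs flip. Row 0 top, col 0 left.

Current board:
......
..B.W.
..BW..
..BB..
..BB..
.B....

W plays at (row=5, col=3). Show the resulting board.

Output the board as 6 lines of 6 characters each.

Place W at (5,3); scan 8 dirs for brackets.
Dir NW: opp run (4,2), next='.' -> no flip
Dir N: opp run (4,3) (3,3) capped by W -> flip
Dir NE: first cell '.' (not opp) -> no flip
Dir W: first cell '.' (not opp) -> no flip
Dir E: first cell '.' (not opp) -> no flip
Dir SW: edge -> no flip
Dir S: edge -> no flip
Dir SE: edge -> no flip
All flips: (3,3) (4,3)

Answer: ......
..B.W.
..BW..
..BW..
..BW..
.B.W..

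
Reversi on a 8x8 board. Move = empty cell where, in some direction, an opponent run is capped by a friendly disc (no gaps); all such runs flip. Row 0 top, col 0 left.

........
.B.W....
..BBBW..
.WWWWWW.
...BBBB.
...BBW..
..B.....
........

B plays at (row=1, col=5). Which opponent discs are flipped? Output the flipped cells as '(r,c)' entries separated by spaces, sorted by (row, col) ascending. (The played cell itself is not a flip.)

Dir NW: first cell '.' (not opp) -> no flip
Dir N: first cell '.' (not opp) -> no flip
Dir NE: first cell '.' (not opp) -> no flip
Dir W: first cell '.' (not opp) -> no flip
Dir E: first cell '.' (not opp) -> no flip
Dir SW: first cell 'B' (not opp) -> no flip
Dir S: opp run (2,5) (3,5) capped by B -> flip
Dir SE: first cell '.' (not opp) -> no flip

Answer: (2,5) (3,5)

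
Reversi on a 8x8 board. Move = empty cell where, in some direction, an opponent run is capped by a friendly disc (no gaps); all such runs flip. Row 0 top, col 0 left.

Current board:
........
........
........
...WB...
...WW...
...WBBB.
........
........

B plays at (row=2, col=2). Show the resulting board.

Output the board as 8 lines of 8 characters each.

Answer: ........
........
..B.....
...BB...
...WB...
...WBBB.
........
........

Derivation:
Place B at (2,2); scan 8 dirs for brackets.
Dir NW: first cell '.' (not opp) -> no flip
Dir N: first cell '.' (not opp) -> no flip
Dir NE: first cell '.' (not opp) -> no flip
Dir W: first cell '.' (not opp) -> no flip
Dir E: first cell '.' (not opp) -> no flip
Dir SW: first cell '.' (not opp) -> no flip
Dir S: first cell '.' (not opp) -> no flip
Dir SE: opp run (3,3) (4,4) capped by B -> flip
All flips: (3,3) (4,4)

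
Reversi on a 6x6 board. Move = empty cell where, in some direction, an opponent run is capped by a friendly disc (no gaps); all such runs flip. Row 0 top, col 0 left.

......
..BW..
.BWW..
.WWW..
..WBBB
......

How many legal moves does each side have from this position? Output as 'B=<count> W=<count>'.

-- B to move --
(0,2): no bracket -> illegal
(0,3): flips 3 -> legal
(0,4): no bracket -> illegal
(1,1): flips 2 -> legal
(1,4): flips 1 -> legal
(2,0): no bracket -> illegal
(2,4): flips 2 -> legal
(3,0): no bracket -> illegal
(3,4): flips 1 -> legal
(4,0): no bracket -> illegal
(4,1): flips 2 -> legal
(5,1): no bracket -> illegal
(5,2): flips 3 -> legal
(5,3): no bracket -> illegal
B mobility = 7
-- W to move --
(0,1): flips 1 -> legal
(0,2): flips 1 -> legal
(0,3): no bracket -> illegal
(1,0): flips 1 -> legal
(1,1): flips 2 -> legal
(2,0): flips 1 -> legal
(3,0): no bracket -> illegal
(3,4): no bracket -> illegal
(3,5): no bracket -> illegal
(5,2): no bracket -> illegal
(5,3): flips 1 -> legal
(5,4): flips 1 -> legal
(5,5): flips 1 -> legal
W mobility = 8

Answer: B=7 W=8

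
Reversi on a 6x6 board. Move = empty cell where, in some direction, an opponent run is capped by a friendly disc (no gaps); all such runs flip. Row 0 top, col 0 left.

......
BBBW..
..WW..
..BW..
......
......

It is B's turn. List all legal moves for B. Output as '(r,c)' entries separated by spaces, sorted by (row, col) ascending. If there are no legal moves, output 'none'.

(0,2): no bracket -> illegal
(0,3): no bracket -> illegal
(0,4): no bracket -> illegal
(1,4): flips 2 -> legal
(2,1): no bracket -> illegal
(2,4): no bracket -> illegal
(3,1): no bracket -> illegal
(3,4): flips 2 -> legal
(4,2): no bracket -> illegal
(4,3): no bracket -> illegal
(4,4): flips 2 -> legal

Answer: (1,4) (3,4) (4,4)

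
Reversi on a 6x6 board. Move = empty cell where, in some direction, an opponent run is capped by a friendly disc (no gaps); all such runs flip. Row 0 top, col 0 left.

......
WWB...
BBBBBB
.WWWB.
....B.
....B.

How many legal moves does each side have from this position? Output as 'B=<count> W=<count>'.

-- B to move --
(0,0): flips 2 -> legal
(0,1): flips 1 -> legal
(0,2): flips 1 -> legal
(3,0): flips 3 -> legal
(4,0): flips 1 -> legal
(4,1): flips 2 -> legal
(4,2): flips 3 -> legal
(4,3): flips 2 -> legal
B mobility = 8
-- W to move --
(0,1): no bracket -> illegal
(0,2): flips 2 -> legal
(0,3): no bracket -> illegal
(1,3): flips 3 -> legal
(1,4): flips 1 -> legal
(1,5): flips 1 -> legal
(3,0): flips 1 -> legal
(3,5): flips 1 -> legal
(4,3): no bracket -> illegal
(4,5): no bracket -> illegal
(5,3): no bracket -> illegal
(5,5): flips 1 -> legal
W mobility = 7

Answer: B=8 W=7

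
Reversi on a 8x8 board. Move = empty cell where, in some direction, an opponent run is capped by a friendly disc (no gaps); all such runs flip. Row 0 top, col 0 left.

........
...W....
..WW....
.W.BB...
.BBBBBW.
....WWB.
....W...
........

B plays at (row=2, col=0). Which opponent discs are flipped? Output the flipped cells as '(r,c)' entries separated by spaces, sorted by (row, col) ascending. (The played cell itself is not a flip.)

Dir NW: edge -> no flip
Dir N: first cell '.' (not opp) -> no flip
Dir NE: first cell '.' (not opp) -> no flip
Dir W: edge -> no flip
Dir E: first cell '.' (not opp) -> no flip
Dir SW: edge -> no flip
Dir S: first cell '.' (not opp) -> no flip
Dir SE: opp run (3,1) capped by B -> flip

Answer: (3,1)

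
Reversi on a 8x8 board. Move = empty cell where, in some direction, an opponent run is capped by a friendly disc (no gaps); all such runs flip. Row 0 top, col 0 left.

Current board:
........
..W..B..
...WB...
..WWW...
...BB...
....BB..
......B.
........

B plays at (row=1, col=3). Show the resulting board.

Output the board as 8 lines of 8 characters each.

Place B at (1,3); scan 8 dirs for brackets.
Dir NW: first cell '.' (not opp) -> no flip
Dir N: first cell '.' (not opp) -> no flip
Dir NE: first cell '.' (not opp) -> no flip
Dir W: opp run (1,2), next='.' -> no flip
Dir E: first cell '.' (not opp) -> no flip
Dir SW: first cell '.' (not opp) -> no flip
Dir S: opp run (2,3) (3,3) capped by B -> flip
Dir SE: first cell 'B' (not opp) -> no flip
All flips: (2,3) (3,3)

Answer: ........
..WB.B..
...BB...
..WBW...
...BB...
....BB..
......B.
........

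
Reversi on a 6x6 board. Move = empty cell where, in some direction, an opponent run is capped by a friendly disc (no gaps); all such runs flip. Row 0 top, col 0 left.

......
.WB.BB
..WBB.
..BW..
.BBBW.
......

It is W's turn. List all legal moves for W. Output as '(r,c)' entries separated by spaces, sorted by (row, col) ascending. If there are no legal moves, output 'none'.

(0,1): no bracket -> illegal
(0,2): flips 1 -> legal
(0,3): no bracket -> illegal
(0,4): no bracket -> illegal
(0,5): no bracket -> illegal
(1,3): flips 2 -> legal
(2,1): no bracket -> illegal
(2,5): flips 2 -> legal
(3,0): no bracket -> illegal
(3,1): flips 1 -> legal
(3,4): no bracket -> illegal
(3,5): no bracket -> illegal
(4,0): flips 3 -> legal
(5,0): no bracket -> illegal
(5,1): flips 1 -> legal
(5,2): flips 2 -> legal
(5,3): flips 1 -> legal
(5,4): no bracket -> illegal

Answer: (0,2) (1,3) (2,5) (3,1) (4,0) (5,1) (5,2) (5,3)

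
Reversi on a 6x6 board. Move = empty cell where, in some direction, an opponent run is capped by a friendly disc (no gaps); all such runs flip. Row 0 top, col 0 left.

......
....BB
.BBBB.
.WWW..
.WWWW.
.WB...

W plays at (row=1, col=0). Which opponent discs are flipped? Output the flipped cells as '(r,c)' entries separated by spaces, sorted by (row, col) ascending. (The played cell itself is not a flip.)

Answer: (2,1)

Derivation:
Dir NW: edge -> no flip
Dir N: first cell '.' (not opp) -> no flip
Dir NE: first cell '.' (not opp) -> no flip
Dir W: edge -> no flip
Dir E: first cell '.' (not opp) -> no flip
Dir SW: edge -> no flip
Dir S: first cell '.' (not opp) -> no flip
Dir SE: opp run (2,1) capped by W -> flip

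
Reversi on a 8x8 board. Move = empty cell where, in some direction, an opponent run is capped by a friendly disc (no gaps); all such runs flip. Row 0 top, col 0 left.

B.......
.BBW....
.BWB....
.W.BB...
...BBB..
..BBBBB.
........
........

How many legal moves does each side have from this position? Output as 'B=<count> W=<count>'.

Answer: B=4 W=7

Derivation:
-- B to move --
(0,2): no bracket -> illegal
(0,3): flips 1 -> legal
(0,4): no bracket -> illegal
(1,4): flips 1 -> legal
(2,0): no bracket -> illegal
(2,4): no bracket -> illegal
(3,0): no bracket -> illegal
(3,2): flips 1 -> legal
(4,0): no bracket -> illegal
(4,1): flips 1 -> legal
(4,2): no bracket -> illegal
B mobility = 4
-- W to move --
(0,1): flips 2 -> legal
(0,2): flips 1 -> legal
(0,3): no bracket -> illegal
(1,0): flips 2 -> legal
(1,4): no bracket -> illegal
(2,0): flips 1 -> legal
(2,4): flips 1 -> legal
(2,5): no bracket -> illegal
(3,0): no bracket -> illegal
(3,2): no bracket -> illegal
(3,5): no bracket -> illegal
(3,6): no bracket -> illegal
(4,1): no bracket -> illegal
(4,2): no bracket -> illegal
(4,6): no bracket -> illegal
(4,7): no bracket -> illegal
(5,1): no bracket -> illegal
(5,7): no bracket -> illegal
(6,1): no bracket -> illegal
(6,2): no bracket -> illegal
(6,3): flips 4 -> legal
(6,4): no bracket -> illegal
(6,5): no bracket -> illegal
(6,6): flips 3 -> legal
(6,7): no bracket -> illegal
W mobility = 7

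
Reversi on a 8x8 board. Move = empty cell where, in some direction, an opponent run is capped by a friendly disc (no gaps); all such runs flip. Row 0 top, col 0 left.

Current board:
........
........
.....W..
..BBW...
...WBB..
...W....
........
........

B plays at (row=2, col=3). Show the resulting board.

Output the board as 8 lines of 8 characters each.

Place B at (2,3); scan 8 dirs for brackets.
Dir NW: first cell '.' (not opp) -> no flip
Dir N: first cell '.' (not opp) -> no flip
Dir NE: first cell '.' (not opp) -> no flip
Dir W: first cell '.' (not opp) -> no flip
Dir E: first cell '.' (not opp) -> no flip
Dir SW: first cell 'B' (not opp) -> no flip
Dir S: first cell 'B' (not opp) -> no flip
Dir SE: opp run (3,4) capped by B -> flip
All flips: (3,4)

Answer: ........
........
...B.W..
..BBB...
...WBB..
...W....
........
........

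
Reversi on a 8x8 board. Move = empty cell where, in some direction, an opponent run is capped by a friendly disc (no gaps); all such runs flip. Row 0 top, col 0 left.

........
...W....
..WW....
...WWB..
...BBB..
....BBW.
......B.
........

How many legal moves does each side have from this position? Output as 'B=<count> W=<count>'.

-- B to move --
(0,2): no bracket -> illegal
(0,3): flips 3 -> legal
(0,4): no bracket -> illegal
(1,1): flips 2 -> legal
(1,2): flips 2 -> legal
(1,4): no bracket -> illegal
(2,1): no bracket -> illegal
(2,4): flips 1 -> legal
(2,5): flips 1 -> legal
(3,1): no bracket -> illegal
(3,2): flips 2 -> legal
(4,2): no bracket -> illegal
(4,6): flips 1 -> legal
(4,7): no bracket -> illegal
(5,7): flips 1 -> legal
(6,5): no bracket -> illegal
(6,7): flips 1 -> legal
B mobility = 9
-- W to move --
(2,4): no bracket -> illegal
(2,5): no bracket -> illegal
(2,6): no bracket -> illegal
(3,2): no bracket -> illegal
(3,6): flips 1 -> legal
(4,2): no bracket -> illegal
(4,6): no bracket -> illegal
(5,2): flips 1 -> legal
(5,3): flips 3 -> legal
(5,7): no bracket -> illegal
(6,3): no bracket -> illegal
(6,4): flips 2 -> legal
(6,5): no bracket -> illegal
(6,7): no bracket -> illegal
(7,5): no bracket -> illegal
(7,6): flips 1 -> legal
(7,7): flips 3 -> legal
W mobility = 6

Answer: B=9 W=6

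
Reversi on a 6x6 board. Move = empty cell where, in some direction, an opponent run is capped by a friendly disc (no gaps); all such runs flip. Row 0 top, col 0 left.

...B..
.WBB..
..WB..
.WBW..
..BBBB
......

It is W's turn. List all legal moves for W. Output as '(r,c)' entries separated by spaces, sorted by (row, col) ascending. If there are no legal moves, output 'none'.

(0,1): no bracket -> illegal
(0,2): flips 1 -> legal
(0,4): flips 1 -> legal
(1,4): flips 2 -> legal
(2,1): no bracket -> illegal
(2,4): flips 1 -> legal
(3,4): no bracket -> illegal
(3,5): no bracket -> illegal
(4,1): no bracket -> illegal
(5,1): flips 1 -> legal
(5,2): flips 2 -> legal
(5,3): flips 2 -> legal
(5,4): no bracket -> illegal
(5,5): flips 1 -> legal

Answer: (0,2) (0,4) (1,4) (2,4) (5,1) (5,2) (5,3) (5,5)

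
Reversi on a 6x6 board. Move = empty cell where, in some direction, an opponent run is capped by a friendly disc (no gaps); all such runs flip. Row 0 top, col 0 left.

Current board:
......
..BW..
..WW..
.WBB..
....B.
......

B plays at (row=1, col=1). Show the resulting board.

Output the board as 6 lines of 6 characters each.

Answer: ......
.BBW..
..BW..
.WBB..
....B.
......

Derivation:
Place B at (1,1); scan 8 dirs for brackets.
Dir NW: first cell '.' (not opp) -> no flip
Dir N: first cell '.' (not opp) -> no flip
Dir NE: first cell '.' (not opp) -> no flip
Dir W: first cell '.' (not opp) -> no flip
Dir E: first cell 'B' (not opp) -> no flip
Dir SW: first cell '.' (not opp) -> no flip
Dir S: first cell '.' (not opp) -> no flip
Dir SE: opp run (2,2) capped by B -> flip
All flips: (2,2)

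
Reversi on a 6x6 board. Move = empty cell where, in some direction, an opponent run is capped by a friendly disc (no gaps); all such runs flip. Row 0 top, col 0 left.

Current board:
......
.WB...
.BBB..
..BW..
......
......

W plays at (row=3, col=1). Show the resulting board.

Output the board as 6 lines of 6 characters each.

Answer: ......
.WB...
.WBB..
.WWW..
......
......

Derivation:
Place W at (3,1); scan 8 dirs for brackets.
Dir NW: first cell '.' (not opp) -> no flip
Dir N: opp run (2,1) capped by W -> flip
Dir NE: opp run (2,2), next='.' -> no flip
Dir W: first cell '.' (not opp) -> no flip
Dir E: opp run (3,2) capped by W -> flip
Dir SW: first cell '.' (not opp) -> no flip
Dir S: first cell '.' (not opp) -> no flip
Dir SE: first cell '.' (not opp) -> no flip
All flips: (2,1) (3,2)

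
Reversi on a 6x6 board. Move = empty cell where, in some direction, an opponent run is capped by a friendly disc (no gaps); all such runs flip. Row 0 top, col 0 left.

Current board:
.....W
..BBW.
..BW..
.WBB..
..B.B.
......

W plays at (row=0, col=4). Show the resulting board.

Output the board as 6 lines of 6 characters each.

Answer: ....WW
..BWW.
..WW..
.WBB..
..B.B.
......

Derivation:
Place W at (0,4); scan 8 dirs for brackets.
Dir NW: edge -> no flip
Dir N: edge -> no flip
Dir NE: edge -> no flip
Dir W: first cell '.' (not opp) -> no flip
Dir E: first cell 'W' (not opp) -> no flip
Dir SW: opp run (1,3) (2,2) capped by W -> flip
Dir S: first cell 'W' (not opp) -> no flip
Dir SE: first cell '.' (not opp) -> no flip
All flips: (1,3) (2,2)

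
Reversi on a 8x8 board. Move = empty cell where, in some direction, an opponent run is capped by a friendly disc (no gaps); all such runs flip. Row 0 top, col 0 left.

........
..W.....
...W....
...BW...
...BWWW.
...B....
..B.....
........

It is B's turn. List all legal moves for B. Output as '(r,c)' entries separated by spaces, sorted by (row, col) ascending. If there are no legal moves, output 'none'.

Answer: (1,3) (2,5) (3,5) (4,7) (5,5)

Derivation:
(0,1): no bracket -> illegal
(0,2): no bracket -> illegal
(0,3): no bracket -> illegal
(1,1): no bracket -> illegal
(1,3): flips 1 -> legal
(1,4): no bracket -> illegal
(2,1): no bracket -> illegal
(2,2): no bracket -> illegal
(2,4): no bracket -> illegal
(2,5): flips 1 -> legal
(3,2): no bracket -> illegal
(3,5): flips 2 -> legal
(3,6): no bracket -> illegal
(3,7): no bracket -> illegal
(4,7): flips 3 -> legal
(5,4): no bracket -> illegal
(5,5): flips 1 -> legal
(5,6): no bracket -> illegal
(5,7): no bracket -> illegal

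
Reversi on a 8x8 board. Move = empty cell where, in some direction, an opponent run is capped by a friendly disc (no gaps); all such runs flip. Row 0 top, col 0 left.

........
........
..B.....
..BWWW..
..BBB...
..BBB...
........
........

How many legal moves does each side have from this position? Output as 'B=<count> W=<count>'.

-- B to move --
(2,3): flips 1 -> legal
(2,4): flips 2 -> legal
(2,5): flips 1 -> legal
(2,6): flips 1 -> legal
(3,6): flips 3 -> legal
(4,5): no bracket -> illegal
(4,6): no bracket -> illegal
B mobility = 5
-- W to move --
(1,1): flips 1 -> legal
(1,2): no bracket -> illegal
(1,3): no bracket -> illegal
(2,1): no bracket -> illegal
(2,3): no bracket -> illegal
(3,1): flips 1 -> legal
(4,1): no bracket -> illegal
(4,5): no bracket -> illegal
(5,1): flips 1 -> legal
(5,5): flips 1 -> legal
(6,1): flips 2 -> legal
(6,2): flips 2 -> legal
(6,3): flips 2 -> legal
(6,4): flips 2 -> legal
(6,5): no bracket -> illegal
W mobility = 8

Answer: B=5 W=8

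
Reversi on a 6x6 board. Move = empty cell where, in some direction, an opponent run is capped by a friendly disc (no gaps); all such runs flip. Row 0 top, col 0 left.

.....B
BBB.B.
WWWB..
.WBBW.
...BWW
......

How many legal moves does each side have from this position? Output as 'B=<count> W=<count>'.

-- B to move --
(1,3): no bracket -> illegal
(2,4): no bracket -> illegal
(2,5): flips 1 -> legal
(3,0): flips 3 -> legal
(3,5): flips 1 -> legal
(4,0): no bracket -> illegal
(4,1): flips 2 -> legal
(4,2): no bracket -> illegal
(5,3): no bracket -> illegal
(5,4): no bracket -> illegal
(5,5): flips 1 -> legal
B mobility = 5
-- W to move --
(0,0): flips 2 -> legal
(0,1): flips 3 -> legal
(0,2): flips 2 -> legal
(0,3): flips 1 -> legal
(0,4): no bracket -> illegal
(1,3): no bracket -> illegal
(1,5): no bracket -> illegal
(2,4): flips 1 -> legal
(2,5): no bracket -> illegal
(4,1): no bracket -> illegal
(4,2): flips 2 -> legal
(5,2): flips 1 -> legal
(5,3): no bracket -> illegal
(5,4): flips 2 -> legal
W mobility = 8

Answer: B=5 W=8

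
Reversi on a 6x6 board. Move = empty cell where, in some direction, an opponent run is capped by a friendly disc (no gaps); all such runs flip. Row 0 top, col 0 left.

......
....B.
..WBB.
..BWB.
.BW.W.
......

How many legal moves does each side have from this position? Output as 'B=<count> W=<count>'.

Answer: B=6 W=7

Derivation:
-- B to move --
(1,1): no bracket -> illegal
(1,2): flips 1 -> legal
(1,3): no bracket -> illegal
(2,1): flips 1 -> legal
(3,1): no bracket -> illegal
(3,5): no bracket -> illegal
(4,3): flips 2 -> legal
(4,5): no bracket -> illegal
(5,1): flips 2 -> legal
(5,2): flips 1 -> legal
(5,3): no bracket -> illegal
(5,4): flips 1 -> legal
(5,5): no bracket -> illegal
B mobility = 6
-- W to move --
(0,3): no bracket -> illegal
(0,4): flips 3 -> legal
(0,5): no bracket -> illegal
(1,2): no bracket -> illegal
(1,3): flips 1 -> legal
(1,5): flips 1 -> legal
(2,1): no bracket -> illegal
(2,5): flips 2 -> legal
(3,0): no bracket -> illegal
(3,1): flips 1 -> legal
(3,5): flips 1 -> legal
(4,0): flips 1 -> legal
(4,3): no bracket -> illegal
(4,5): no bracket -> illegal
(5,0): no bracket -> illegal
(5,1): no bracket -> illegal
(5,2): no bracket -> illegal
W mobility = 7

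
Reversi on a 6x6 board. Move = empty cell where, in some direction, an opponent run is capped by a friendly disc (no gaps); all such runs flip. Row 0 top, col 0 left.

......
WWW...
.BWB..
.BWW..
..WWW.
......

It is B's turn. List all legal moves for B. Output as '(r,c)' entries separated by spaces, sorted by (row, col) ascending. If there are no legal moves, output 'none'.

Answer: (0,1) (0,3) (1,3) (3,4) (4,1) (5,3) (5,4)

Derivation:
(0,0): no bracket -> illegal
(0,1): flips 2 -> legal
(0,2): no bracket -> illegal
(0,3): flips 1 -> legal
(1,3): flips 1 -> legal
(2,0): no bracket -> illegal
(2,4): no bracket -> illegal
(3,4): flips 2 -> legal
(3,5): no bracket -> illegal
(4,1): flips 1 -> legal
(4,5): no bracket -> illegal
(5,1): no bracket -> illegal
(5,2): no bracket -> illegal
(5,3): flips 3 -> legal
(5,4): flips 2 -> legal
(5,5): no bracket -> illegal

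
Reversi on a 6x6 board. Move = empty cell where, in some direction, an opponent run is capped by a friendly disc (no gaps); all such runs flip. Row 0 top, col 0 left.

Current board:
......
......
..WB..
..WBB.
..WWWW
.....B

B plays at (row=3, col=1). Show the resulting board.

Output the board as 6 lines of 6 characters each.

Place B at (3,1); scan 8 dirs for brackets.
Dir NW: first cell '.' (not opp) -> no flip
Dir N: first cell '.' (not opp) -> no flip
Dir NE: opp run (2,2), next='.' -> no flip
Dir W: first cell '.' (not opp) -> no flip
Dir E: opp run (3,2) capped by B -> flip
Dir SW: first cell '.' (not opp) -> no flip
Dir S: first cell '.' (not opp) -> no flip
Dir SE: opp run (4,2), next='.' -> no flip
All flips: (3,2)

Answer: ......
......
..WB..
.BBBB.
..WWWW
.....B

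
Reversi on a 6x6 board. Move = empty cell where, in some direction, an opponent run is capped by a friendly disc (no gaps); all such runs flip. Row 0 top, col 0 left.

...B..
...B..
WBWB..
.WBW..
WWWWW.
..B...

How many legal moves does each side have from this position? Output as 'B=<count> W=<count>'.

Answer: B=7 W=5

Derivation:
-- B to move --
(1,0): no bracket -> illegal
(1,1): no bracket -> illegal
(1,2): flips 1 -> legal
(2,4): no bracket -> illegal
(3,0): flips 2 -> legal
(3,4): flips 2 -> legal
(3,5): no bracket -> illegal
(4,5): no bracket -> illegal
(5,0): flips 1 -> legal
(5,1): flips 2 -> legal
(5,3): flips 2 -> legal
(5,4): flips 1 -> legal
(5,5): no bracket -> illegal
B mobility = 7
-- W to move --
(0,2): no bracket -> illegal
(0,4): flips 1 -> legal
(1,0): flips 2 -> legal
(1,1): flips 1 -> legal
(1,2): no bracket -> illegal
(1,4): flips 2 -> legal
(2,4): flips 1 -> legal
(3,0): no bracket -> illegal
(3,4): no bracket -> illegal
(5,1): no bracket -> illegal
(5,3): no bracket -> illegal
W mobility = 5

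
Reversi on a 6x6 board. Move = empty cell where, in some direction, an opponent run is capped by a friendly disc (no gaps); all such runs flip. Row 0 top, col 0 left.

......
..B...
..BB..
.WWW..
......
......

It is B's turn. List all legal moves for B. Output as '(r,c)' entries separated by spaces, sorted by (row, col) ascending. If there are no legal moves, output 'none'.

Answer: (4,0) (4,1) (4,2) (4,3) (4,4)

Derivation:
(2,0): no bracket -> illegal
(2,1): no bracket -> illegal
(2,4): no bracket -> illegal
(3,0): no bracket -> illegal
(3,4): no bracket -> illegal
(4,0): flips 1 -> legal
(4,1): flips 1 -> legal
(4,2): flips 1 -> legal
(4,3): flips 1 -> legal
(4,4): flips 1 -> legal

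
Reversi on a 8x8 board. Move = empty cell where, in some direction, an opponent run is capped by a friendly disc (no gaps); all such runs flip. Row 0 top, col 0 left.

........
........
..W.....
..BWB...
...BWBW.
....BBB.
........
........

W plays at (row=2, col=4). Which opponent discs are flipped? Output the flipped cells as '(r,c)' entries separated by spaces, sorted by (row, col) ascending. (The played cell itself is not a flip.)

Dir NW: first cell '.' (not opp) -> no flip
Dir N: first cell '.' (not opp) -> no flip
Dir NE: first cell '.' (not opp) -> no flip
Dir W: first cell '.' (not opp) -> no flip
Dir E: first cell '.' (not opp) -> no flip
Dir SW: first cell 'W' (not opp) -> no flip
Dir S: opp run (3,4) capped by W -> flip
Dir SE: first cell '.' (not opp) -> no flip

Answer: (3,4)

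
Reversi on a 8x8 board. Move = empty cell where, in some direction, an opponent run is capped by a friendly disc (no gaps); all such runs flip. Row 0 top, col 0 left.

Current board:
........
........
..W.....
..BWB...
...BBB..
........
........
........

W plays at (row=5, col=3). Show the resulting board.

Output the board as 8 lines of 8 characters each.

Place W at (5,3); scan 8 dirs for brackets.
Dir NW: first cell '.' (not opp) -> no flip
Dir N: opp run (4,3) capped by W -> flip
Dir NE: opp run (4,4), next='.' -> no flip
Dir W: first cell '.' (not opp) -> no flip
Dir E: first cell '.' (not opp) -> no flip
Dir SW: first cell '.' (not opp) -> no flip
Dir S: first cell '.' (not opp) -> no flip
Dir SE: first cell '.' (not opp) -> no flip
All flips: (4,3)

Answer: ........
........
..W.....
..BWB...
...WBB..
...W....
........
........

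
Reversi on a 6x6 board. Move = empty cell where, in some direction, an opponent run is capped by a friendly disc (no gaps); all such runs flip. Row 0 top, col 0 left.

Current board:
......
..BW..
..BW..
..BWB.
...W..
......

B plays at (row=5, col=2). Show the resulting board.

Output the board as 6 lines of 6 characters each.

Place B at (5,2); scan 8 dirs for brackets.
Dir NW: first cell '.' (not opp) -> no flip
Dir N: first cell '.' (not opp) -> no flip
Dir NE: opp run (4,3) capped by B -> flip
Dir W: first cell '.' (not opp) -> no flip
Dir E: first cell '.' (not opp) -> no flip
Dir SW: edge -> no flip
Dir S: edge -> no flip
Dir SE: edge -> no flip
All flips: (4,3)

Answer: ......
..BW..
..BW..
..BWB.
...B..
..B...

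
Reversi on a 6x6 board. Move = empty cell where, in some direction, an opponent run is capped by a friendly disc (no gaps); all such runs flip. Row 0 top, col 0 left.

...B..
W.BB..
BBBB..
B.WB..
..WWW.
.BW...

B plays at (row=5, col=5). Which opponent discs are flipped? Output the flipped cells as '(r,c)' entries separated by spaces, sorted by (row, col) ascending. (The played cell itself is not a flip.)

Answer: (4,4)

Derivation:
Dir NW: opp run (4,4) capped by B -> flip
Dir N: first cell '.' (not opp) -> no flip
Dir NE: edge -> no flip
Dir W: first cell '.' (not opp) -> no flip
Dir E: edge -> no flip
Dir SW: edge -> no flip
Dir S: edge -> no flip
Dir SE: edge -> no flip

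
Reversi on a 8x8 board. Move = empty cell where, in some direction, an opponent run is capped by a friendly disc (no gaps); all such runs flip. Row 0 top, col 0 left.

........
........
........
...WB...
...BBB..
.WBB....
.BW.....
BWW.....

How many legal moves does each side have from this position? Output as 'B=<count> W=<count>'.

Answer: B=7 W=7

Derivation:
-- B to move --
(2,2): flips 1 -> legal
(2,3): flips 1 -> legal
(2,4): no bracket -> illegal
(3,2): flips 1 -> legal
(4,0): no bracket -> illegal
(4,1): flips 1 -> legal
(4,2): no bracket -> illegal
(5,0): flips 1 -> legal
(6,0): no bracket -> illegal
(6,3): flips 1 -> legal
(7,3): flips 2 -> legal
B mobility = 7
-- W to move --
(2,3): no bracket -> illegal
(2,4): no bracket -> illegal
(2,5): no bracket -> illegal
(3,2): no bracket -> illegal
(3,5): flips 3 -> legal
(3,6): no bracket -> illegal
(4,1): no bracket -> illegal
(4,2): flips 1 -> legal
(4,6): no bracket -> illegal
(5,0): flips 1 -> legal
(5,4): flips 2 -> legal
(5,5): flips 1 -> legal
(5,6): no bracket -> illegal
(6,0): flips 1 -> legal
(6,3): flips 2 -> legal
(6,4): no bracket -> illegal
W mobility = 7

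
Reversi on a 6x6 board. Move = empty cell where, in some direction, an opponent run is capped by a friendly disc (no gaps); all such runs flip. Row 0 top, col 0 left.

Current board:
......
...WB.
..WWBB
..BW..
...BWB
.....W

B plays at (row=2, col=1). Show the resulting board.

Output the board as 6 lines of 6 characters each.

Place B at (2,1); scan 8 dirs for brackets.
Dir NW: first cell '.' (not opp) -> no flip
Dir N: first cell '.' (not opp) -> no flip
Dir NE: first cell '.' (not opp) -> no flip
Dir W: first cell '.' (not opp) -> no flip
Dir E: opp run (2,2) (2,3) capped by B -> flip
Dir SW: first cell '.' (not opp) -> no flip
Dir S: first cell '.' (not opp) -> no flip
Dir SE: first cell 'B' (not opp) -> no flip
All flips: (2,2) (2,3)

Answer: ......
...WB.
.BBBBB
..BW..
...BWB
.....W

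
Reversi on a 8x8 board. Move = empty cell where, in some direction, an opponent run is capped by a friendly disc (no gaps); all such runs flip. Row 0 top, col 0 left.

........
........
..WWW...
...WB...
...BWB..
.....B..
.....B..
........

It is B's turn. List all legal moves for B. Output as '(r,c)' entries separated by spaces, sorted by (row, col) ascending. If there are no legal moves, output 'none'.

(1,1): flips 3 -> legal
(1,2): flips 1 -> legal
(1,3): flips 2 -> legal
(1,4): flips 1 -> legal
(1,5): no bracket -> illegal
(2,1): no bracket -> illegal
(2,5): no bracket -> illegal
(3,1): no bracket -> illegal
(3,2): flips 1 -> legal
(3,5): no bracket -> illegal
(4,2): no bracket -> illegal
(5,3): no bracket -> illegal
(5,4): flips 1 -> legal

Answer: (1,1) (1,2) (1,3) (1,4) (3,2) (5,4)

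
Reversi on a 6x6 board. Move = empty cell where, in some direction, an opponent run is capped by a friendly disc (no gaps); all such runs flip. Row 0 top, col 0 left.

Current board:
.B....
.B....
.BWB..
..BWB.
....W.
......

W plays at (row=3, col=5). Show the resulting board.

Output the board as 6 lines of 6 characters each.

Answer: .B....
.B....
.BWB..
..BWWW
....W.
......

Derivation:
Place W at (3,5); scan 8 dirs for brackets.
Dir NW: first cell '.' (not opp) -> no flip
Dir N: first cell '.' (not opp) -> no flip
Dir NE: edge -> no flip
Dir W: opp run (3,4) capped by W -> flip
Dir E: edge -> no flip
Dir SW: first cell 'W' (not opp) -> no flip
Dir S: first cell '.' (not opp) -> no flip
Dir SE: edge -> no flip
All flips: (3,4)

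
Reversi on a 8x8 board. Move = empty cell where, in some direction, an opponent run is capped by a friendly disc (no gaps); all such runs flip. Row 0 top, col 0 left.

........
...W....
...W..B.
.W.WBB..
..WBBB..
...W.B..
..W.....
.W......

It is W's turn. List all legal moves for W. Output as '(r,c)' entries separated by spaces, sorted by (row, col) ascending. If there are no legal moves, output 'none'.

Answer: (1,7) (3,6) (4,6) (5,6) (6,6)

Derivation:
(1,5): no bracket -> illegal
(1,6): no bracket -> illegal
(1,7): flips 3 -> legal
(2,4): no bracket -> illegal
(2,5): no bracket -> illegal
(2,7): no bracket -> illegal
(3,2): no bracket -> illegal
(3,6): flips 2 -> legal
(3,7): no bracket -> illegal
(4,6): flips 3 -> legal
(5,2): no bracket -> illegal
(5,4): no bracket -> illegal
(5,6): flips 2 -> legal
(6,4): no bracket -> illegal
(6,5): no bracket -> illegal
(6,6): flips 2 -> legal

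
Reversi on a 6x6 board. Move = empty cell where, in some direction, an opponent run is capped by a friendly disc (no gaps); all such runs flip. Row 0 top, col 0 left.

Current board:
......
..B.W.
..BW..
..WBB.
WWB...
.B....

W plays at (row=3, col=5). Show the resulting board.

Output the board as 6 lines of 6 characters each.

Answer: ......
..B.W.
..BW..
..WWWW
WWB...
.B....

Derivation:
Place W at (3,5); scan 8 dirs for brackets.
Dir NW: first cell '.' (not opp) -> no flip
Dir N: first cell '.' (not opp) -> no flip
Dir NE: edge -> no flip
Dir W: opp run (3,4) (3,3) capped by W -> flip
Dir E: edge -> no flip
Dir SW: first cell '.' (not opp) -> no flip
Dir S: first cell '.' (not opp) -> no flip
Dir SE: edge -> no flip
All flips: (3,3) (3,4)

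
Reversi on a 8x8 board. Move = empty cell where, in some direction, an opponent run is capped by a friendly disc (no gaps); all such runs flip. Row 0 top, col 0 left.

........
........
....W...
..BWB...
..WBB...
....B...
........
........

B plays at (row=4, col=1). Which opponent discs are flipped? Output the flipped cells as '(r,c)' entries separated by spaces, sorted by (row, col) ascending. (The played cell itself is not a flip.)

Answer: (4,2)

Derivation:
Dir NW: first cell '.' (not opp) -> no flip
Dir N: first cell '.' (not opp) -> no flip
Dir NE: first cell 'B' (not opp) -> no flip
Dir W: first cell '.' (not opp) -> no flip
Dir E: opp run (4,2) capped by B -> flip
Dir SW: first cell '.' (not opp) -> no flip
Dir S: first cell '.' (not opp) -> no flip
Dir SE: first cell '.' (not opp) -> no flip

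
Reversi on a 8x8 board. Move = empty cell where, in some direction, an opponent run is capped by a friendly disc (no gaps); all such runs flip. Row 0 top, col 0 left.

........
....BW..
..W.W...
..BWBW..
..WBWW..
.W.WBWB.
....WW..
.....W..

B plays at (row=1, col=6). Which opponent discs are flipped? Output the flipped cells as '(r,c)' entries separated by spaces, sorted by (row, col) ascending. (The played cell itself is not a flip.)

Answer: (1,5)

Derivation:
Dir NW: first cell '.' (not opp) -> no flip
Dir N: first cell '.' (not opp) -> no flip
Dir NE: first cell '.' (not opp) -> no flip
Dir W: opp run (1,5) capped by B -> flip
Dir E: first cell '.' (not opp) -> no flip
Dir SW: first cell '.' (not opp) -> no flip
Dir S: first cell '.' (not opp) -> no flip
Dir SE: first cell '.' (not opp) -> no flip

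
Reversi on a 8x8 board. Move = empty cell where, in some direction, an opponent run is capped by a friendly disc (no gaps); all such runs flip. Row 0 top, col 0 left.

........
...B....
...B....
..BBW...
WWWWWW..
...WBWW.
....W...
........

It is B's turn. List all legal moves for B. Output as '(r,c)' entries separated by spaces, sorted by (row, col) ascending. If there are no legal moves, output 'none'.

Answer: (2,4) (3,5) (3,6) (5,0) (5,1) (5,2) (5,7) (6,3) (6,6) (6,7) (7,4)

Derivation:
(2,4): flips 2 -> legal
(2,5): no bracket -> illegal
(3,0): no bracket -> illegal
(3,1): no bracket -> illegal
(3,5): flips 1 -> legal
(3,6): flips 1 -> legal
(4,6): no bracket -> illegal
(4,7): no bracket -> illegal
(5,0): flips 1 -> legal
(5,1): flips 1 -> legal
(5,2): flips 2 -> legal
(5,7): flips 2 -> legal
(6,2): no bracket -> illegal
(6,3): flips 2 -> legal
(6,5): no bracket -> illegal
(6,6): flips 2 -> legal
(6,7): flips 3 -> legal
(7,3): no bracket -> illegal
(7,4): flips 1 -> legal
(7,5): no bracket -> illegal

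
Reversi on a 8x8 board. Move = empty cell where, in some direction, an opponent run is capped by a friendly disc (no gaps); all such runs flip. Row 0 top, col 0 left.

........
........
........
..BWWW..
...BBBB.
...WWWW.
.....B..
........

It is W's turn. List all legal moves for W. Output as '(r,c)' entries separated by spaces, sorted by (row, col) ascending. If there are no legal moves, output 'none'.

(2,1): flips 2 -> legal
(2,2): no bracket -> illegal
(2,3): no bracket -> illegal
(3,1): flips 1 -> legal
(3,6): flips 2 -> legal
(3,7): flips 1 -> legal
(4,1): no bracket -> illegal
(4,2): no bracket -> illegal
(4,7): no bracket -> illegal
(5,2): flips 1 -> legal
(5,7): flips 1 -> legal
(6,4): no bracket -> illegal
(6,6): no bracket -> illegal
(7,4): flips 1 -> legal
(7,5): flips 1 -> legal
(7,6): flips 1 -> legal

Answer: (2,1) (3,1) (3,6) (3,7) (5,2) (5,7) (7,4) (7,5) (7,6)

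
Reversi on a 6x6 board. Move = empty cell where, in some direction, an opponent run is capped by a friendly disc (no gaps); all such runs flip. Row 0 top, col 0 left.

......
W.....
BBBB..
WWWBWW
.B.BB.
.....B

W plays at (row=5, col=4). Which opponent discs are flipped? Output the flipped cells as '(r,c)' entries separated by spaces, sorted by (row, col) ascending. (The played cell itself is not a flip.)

Answer: (4,3) (4,4)

Derivation:
Dir NW: opp run (4,3) capped by W -> flip
Dir N: opp run (4,4) capped by W -> flip
Dir NE: first cell '.' (not opp) -> no flip
Dir W: first cell '.' (not opp) -> no flip
Dir E: opp run (5,5), next=edge -> no flip
Dir SW: edge -> no flip
Dir S: edge -> no flip
Dir SE: edge -> no flip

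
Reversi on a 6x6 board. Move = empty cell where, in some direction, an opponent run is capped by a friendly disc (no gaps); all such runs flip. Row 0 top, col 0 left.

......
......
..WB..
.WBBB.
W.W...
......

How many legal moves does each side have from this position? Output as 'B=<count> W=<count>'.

-- B to move --
(1,1): flips 1 -> legal
(1,2): flips 1 -> legal
(1,3): no bracket -> illegal
(2,0): no bracket -> illegal
(2,1): flips 1 -> legal
(3,0): flips 1 -> legal
(4,1): no bracket -> illegal
(4,3): no bracket -> illegal
(5,0): no bracket -> illegal
(5,1): flips 1 -> legal
(5,2): flips 1 -> legal
(5,3): no bracket -> illegal
B mobility = 6
-- W to move --
(1,2): no bracket -> illegal
(1,3): no bracket -> illegal
(1,4): no bracket -> illegal
(2,1): no bracket -> illegal
(2,4): flips 2 -> legal
(2,5): no bracket -> illegal
(3,5): flips 3 -> legal
(4,1): no bracket -> illegal
(4,3): no bracket -> illegal
(4,4): flips 1 -> legal
(4,5): no bracket -> illegal
W mobility = 3

Answer: B=6 W=3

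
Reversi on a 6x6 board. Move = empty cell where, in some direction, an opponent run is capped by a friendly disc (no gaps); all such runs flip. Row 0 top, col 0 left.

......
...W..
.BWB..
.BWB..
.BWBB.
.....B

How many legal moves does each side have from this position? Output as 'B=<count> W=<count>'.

-- B to move --
(0,2): no bracket -> illegal
(0,3): flips 1 -> legal
(0,4): flips 2 -> legal
(1,1): flips 1 -> legal
(1,2): no bracket -> illegal
(1,4): no bracket -> illegal
(2,4): no bracket -> illegal
(5,1): flips 1 -> legal
(5,2): no bracket -> illegal
(5,3): flips 1 -> legal
B mobility = 5
-- W to move --
(1,0): flips 1 -> legal
(1,1): no bracket -> illegal
(1,2): no bracket -> illegal
(1,4): flips 1 -> legal
(2,0): flips 2 -> legal
(2,4): flips 2 -> legal
(3,0): flips 1 -> legal
(3,4): flips 1 -> legal
(3,5): no bracket -> illegal
(4,0): flips 2 -> legal
(4,5): flips 2 -> legal
(5,0): flips 1 -> legal
(5,1): no bracket -> illegal
(5,2): no bracket -> illegal
(5,3): flips 3 -> legal
(5,4): flips 1 -> legal
W mobility = 11

Answer: B=5 W=11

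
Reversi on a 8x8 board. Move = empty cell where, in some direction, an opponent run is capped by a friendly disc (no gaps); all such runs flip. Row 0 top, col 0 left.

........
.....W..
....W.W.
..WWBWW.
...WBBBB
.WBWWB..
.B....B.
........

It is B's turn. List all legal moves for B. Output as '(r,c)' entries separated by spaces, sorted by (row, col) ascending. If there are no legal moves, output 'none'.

(0,4): no bracket -> illegal
(0,5): no bracket -> illegal
(0,6): no bracket -> illegal
(1,3): flips 2 -> legal
(1,4): flips 1 -> legal
(1,6): flips 2 -> legal
(1,7): flips 2 -> legal
(2,1): no bracket -> illegal
(2,2): flips 1 -> legal
(2,3): no bracket -> illegal
(2,5): flips 2 -> legal
(2,7): flips 1 -> legal
(3,1): flips 2 -> legal
(3,7): flips 2 -> legal
(4,0): no bracket -> illegal
(4,1): flips 1 -> legal
(4,2): flips 1 -> legal
(5,0): flips 1 -> legal
(6,0): no bracket -> illegal
(6,2): flips 1 -> legal
(6,3): flips 1 -> legal
(6,4): flips 1 -> legal
(6,5): no bracket -> illegal

Answer: (1,3) (1,4) (1,6) (1,7) (2,2) (2,5) (2,7) (3,1) (3,7) (4,1) (4,2) (5,0) (6,2) (6,3) (6,4)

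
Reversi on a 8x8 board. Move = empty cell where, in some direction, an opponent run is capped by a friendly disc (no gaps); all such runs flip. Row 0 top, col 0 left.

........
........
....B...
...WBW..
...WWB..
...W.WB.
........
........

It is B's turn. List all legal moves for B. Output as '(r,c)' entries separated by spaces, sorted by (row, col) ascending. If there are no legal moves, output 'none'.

(2,2): no bracket -> illegal
(2,3): no bracket -> illegal
(2,5): flips 1 -> legal
(2,6): no bracket -> illegal
(3,2): flips 1 -> legal
(3,6): flips 1 -> legal
(4,2): flips 3 -> legal
(4,6): flips 1 -> legal
(5,2): flips 1 -> legal
(5,4): flips 2 -> legal
(6,2): no bracket -> illegal
(6,3): no bracket -> illegal
(6,4): no bracket -> illegal
(6,5): flips 1 -> legal
(6,6): no bracket -> illegal

Answer: (2,5) (3,2) (3,6) (4,2) (4,6) (5,2) (5,4) (6,5)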